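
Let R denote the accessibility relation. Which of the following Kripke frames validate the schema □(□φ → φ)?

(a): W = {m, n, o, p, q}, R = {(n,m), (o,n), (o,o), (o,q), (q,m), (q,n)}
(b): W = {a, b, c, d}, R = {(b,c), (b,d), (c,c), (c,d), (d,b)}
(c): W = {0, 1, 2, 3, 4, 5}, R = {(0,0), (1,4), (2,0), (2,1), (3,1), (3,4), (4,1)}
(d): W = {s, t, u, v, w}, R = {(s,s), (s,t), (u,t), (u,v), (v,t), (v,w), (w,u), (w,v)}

none

The schema corresponds to shift-reflexivity: ∀x ∀y (Rxy → Ryy).
(a): fails — Ron but not Rnn.
(b): fails — Rcd but not Rdd.
(c): fails — R34 but not R44.
(d): fails — Ruv but not Rvv.
Valid on no frame.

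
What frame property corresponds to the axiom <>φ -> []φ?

partial functionality: forall x forall y forall z (Rxy & Rxz -> y = z)

This schema is the CD axiom.
It corresponds to partial functionality: forall x forall y forall z (Rxy & Rxz -> y = z).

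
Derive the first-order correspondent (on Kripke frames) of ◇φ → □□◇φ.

∀x ∀y ∀z ((xRy ∧ xR²z) → ∃w (y = w ∧ zRw))

This is a Sahlqvist (Geach-type) schema ◇^1□^0φ → □^2◇^1φ.
First-order correspondent: ∀x ∀y ∀z ((xRy ∧ xR²z) → ∃w (y = w ∧ zRw)).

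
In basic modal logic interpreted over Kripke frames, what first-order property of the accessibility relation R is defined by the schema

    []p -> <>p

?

seriality: forall x exists y Rxy

This schema is the D axiom.
It corresponds to seriality: forall x exists y Rxy.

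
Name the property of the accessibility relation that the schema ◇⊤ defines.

Seriality

◇⊤ holds at w iff w has a successor, so frame-validity of ◇⊤ is exactly seriality. Equivalently via □p → ◇p:
Suppose □p→◇p is valid. At any x set V(p)=W. Then □p at x, so ◇p at x, so x has a successor.
The converse is a direct semantic check.
So the correspondent is seriality.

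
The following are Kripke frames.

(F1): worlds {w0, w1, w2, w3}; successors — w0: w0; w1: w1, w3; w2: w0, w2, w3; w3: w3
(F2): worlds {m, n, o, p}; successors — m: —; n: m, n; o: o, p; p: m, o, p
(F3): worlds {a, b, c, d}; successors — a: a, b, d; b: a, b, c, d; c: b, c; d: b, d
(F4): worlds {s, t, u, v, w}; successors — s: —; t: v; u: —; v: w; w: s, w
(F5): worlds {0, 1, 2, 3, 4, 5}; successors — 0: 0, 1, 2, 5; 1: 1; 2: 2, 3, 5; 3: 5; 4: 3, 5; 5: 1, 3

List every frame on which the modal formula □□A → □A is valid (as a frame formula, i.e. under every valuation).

The schema corresponds to density: ∀x ∀y (Rxy → ∃z (Rxz ∧ Rzy)).
(F1): condition met.
(F2): condition met.
(F3): condition met.
(F4): fails — Rtv but no z with Rtz and Rzv.
(F5): fails — R53 but no z with R5z and Rz3.

(F1), (F2), (F3)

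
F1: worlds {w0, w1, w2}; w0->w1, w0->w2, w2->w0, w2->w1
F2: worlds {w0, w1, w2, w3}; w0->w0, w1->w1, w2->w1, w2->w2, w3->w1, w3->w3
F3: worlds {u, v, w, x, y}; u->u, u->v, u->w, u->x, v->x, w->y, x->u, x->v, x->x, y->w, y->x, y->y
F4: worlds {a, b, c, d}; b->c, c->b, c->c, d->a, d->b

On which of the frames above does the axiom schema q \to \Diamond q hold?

The schema corresponds to reflexivity: \forall x Rxx.
F1: fails — world w0 does not see itself.
F2: satisfies the condition.
F3: fails — world v does not see itself.
F4: fails — world a does not see itself.

F2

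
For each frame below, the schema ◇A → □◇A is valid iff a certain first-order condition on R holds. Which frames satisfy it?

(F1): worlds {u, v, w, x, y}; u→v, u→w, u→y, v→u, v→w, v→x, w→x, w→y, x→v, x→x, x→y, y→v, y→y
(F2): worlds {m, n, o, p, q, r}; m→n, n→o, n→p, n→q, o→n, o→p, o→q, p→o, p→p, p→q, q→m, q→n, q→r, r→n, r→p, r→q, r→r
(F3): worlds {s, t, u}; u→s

none

Frame correspondent (Sahlqvist): ∀x ∀y ∀z (Rxy ∧ Rxz → Ryz) — i.e. the Euclidean property.
(F1): fails — Ruv and Ruv but not Rvv.
(F2): fails — Rmn and Rmn but not Rnn.
(F3): fails — Rus and Rus but not Rss.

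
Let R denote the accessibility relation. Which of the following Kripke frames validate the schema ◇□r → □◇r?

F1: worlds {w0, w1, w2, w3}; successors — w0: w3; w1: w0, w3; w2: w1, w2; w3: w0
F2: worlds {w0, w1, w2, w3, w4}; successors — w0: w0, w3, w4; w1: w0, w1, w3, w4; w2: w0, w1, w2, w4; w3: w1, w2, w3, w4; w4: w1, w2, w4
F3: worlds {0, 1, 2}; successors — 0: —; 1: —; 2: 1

F2

This is the axiom for convergence; its first-order frame correspondent is ∀x ∀y ∀z (Rxy ∧ Rxz → ∃w (Ryw ∧ Rzw)).
F1: fails — Rw1w0 and Rw1w3 but w0 and w3 have no common successor.
F2: condition met.
F3: fails — R21 and R21 but 1 and 1 have no common successor.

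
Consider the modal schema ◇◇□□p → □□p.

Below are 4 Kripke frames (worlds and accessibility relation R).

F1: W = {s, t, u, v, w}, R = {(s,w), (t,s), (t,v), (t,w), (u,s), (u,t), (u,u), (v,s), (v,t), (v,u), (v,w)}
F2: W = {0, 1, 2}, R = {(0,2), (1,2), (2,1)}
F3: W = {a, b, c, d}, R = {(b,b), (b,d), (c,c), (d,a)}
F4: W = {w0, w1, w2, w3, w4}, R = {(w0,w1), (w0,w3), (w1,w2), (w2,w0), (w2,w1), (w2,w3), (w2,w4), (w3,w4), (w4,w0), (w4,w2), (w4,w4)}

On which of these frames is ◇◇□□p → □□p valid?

F2

Frame correspondent (Sahlqvist): ∀x ∀y ∀z ((xR²y ∧ xR²z) → ∃w (yR²w ∧ z = w)) — i.e. a generalized confluence (Geach) condition.
F1: fails — tR²s, tR²s but no w* with sR²w* and s=w*.
F2: holds.
F3: fails — bR²a, bR²a but no w with aR²w and a=w.
F4: fails — w1R²w0, w1R²w0 but no w with w0R²w and w0=w.
Valid on: F2.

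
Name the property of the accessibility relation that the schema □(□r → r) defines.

shift-reflexivity: ∀x ∀y (Rxy → Ryy)

Suppose □(□r→r) is valid. Take Rxy and set V(r)={w : Ryw}. Then at y, □r holds; since □(□r→r) at x, □r→r at y, so r at y, i.e. Ryy.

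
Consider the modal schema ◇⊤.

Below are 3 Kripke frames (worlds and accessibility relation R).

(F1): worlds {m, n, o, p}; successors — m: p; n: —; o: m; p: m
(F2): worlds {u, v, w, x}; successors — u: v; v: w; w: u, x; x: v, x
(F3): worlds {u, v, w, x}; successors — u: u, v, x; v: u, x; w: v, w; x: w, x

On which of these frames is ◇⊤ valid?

Frame correspondent (Sahlqvist): ∀x ∃y Rxy — i.e. seriality.
(F1): fails — world n has no successor.
(F2): holds.
(F3): holds.

(F2), (F3)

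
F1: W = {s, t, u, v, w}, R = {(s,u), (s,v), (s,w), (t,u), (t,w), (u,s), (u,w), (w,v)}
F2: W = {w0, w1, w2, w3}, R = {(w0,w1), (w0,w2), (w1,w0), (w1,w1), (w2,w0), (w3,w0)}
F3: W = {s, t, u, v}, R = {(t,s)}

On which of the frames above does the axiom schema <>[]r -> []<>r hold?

Frame correspondent (Sahlqvist): forall x forall y forall z (Rxy & Rxz -> exists w (Ryw & Rzw)) — i.e. convergence.
F1: fails — Rsv and Rsv but v and v have no common successor.
F2: satisfies the condition.
F3: fails — Rts and Rts but s and s have no common successor.
Valid on: F2.

F2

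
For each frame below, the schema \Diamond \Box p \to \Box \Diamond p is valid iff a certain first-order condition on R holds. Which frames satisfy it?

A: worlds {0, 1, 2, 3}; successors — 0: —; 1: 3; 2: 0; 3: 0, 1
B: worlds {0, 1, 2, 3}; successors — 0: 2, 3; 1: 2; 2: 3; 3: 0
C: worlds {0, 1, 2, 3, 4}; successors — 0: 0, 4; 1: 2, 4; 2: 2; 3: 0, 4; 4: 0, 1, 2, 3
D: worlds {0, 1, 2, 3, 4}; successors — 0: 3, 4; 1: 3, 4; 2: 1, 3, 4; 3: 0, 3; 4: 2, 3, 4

The schema corresponds to convergence: \forall x \forall y \forall z (Rxy \wedge Rxz \to \exists w (Ryw \wedge Rzw)).
A: fails — R20 and R20 but 0 and 0 have no common successor.
B: fails — R02 and R03 but 2 and 3 have no common successor.
C: fails — R43 and R42 but 3 and 2 have no common successor.
D: condition met.
Valid on: D.

D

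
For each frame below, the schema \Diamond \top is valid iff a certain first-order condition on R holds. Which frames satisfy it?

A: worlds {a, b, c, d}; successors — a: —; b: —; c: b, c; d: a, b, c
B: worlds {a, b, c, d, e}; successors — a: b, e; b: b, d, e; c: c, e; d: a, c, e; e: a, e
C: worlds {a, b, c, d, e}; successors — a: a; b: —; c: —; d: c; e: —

B

This is the axiom for seriality; its first-order frame correspondent is \forall x \exists y Rxy.
A: fails — world a has no successor.
B: satisfies the condition.
C: fails — world b has no successor.
Valid on: B.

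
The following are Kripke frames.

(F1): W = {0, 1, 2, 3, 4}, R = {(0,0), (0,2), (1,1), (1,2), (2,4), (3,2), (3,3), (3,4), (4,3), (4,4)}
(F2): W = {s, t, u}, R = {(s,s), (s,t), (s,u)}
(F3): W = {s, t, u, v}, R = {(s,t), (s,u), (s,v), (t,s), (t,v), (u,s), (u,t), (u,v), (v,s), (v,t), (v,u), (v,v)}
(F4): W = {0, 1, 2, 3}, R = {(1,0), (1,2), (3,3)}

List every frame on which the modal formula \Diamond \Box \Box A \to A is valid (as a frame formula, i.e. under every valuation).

(F3)

The schema corresponds to a generalized confluence (Geach) condition: \forall x \forall y (xRy \to \exists w (y R^2 w \wedge x = w)).
(F1): fails — 0R2 but no w with 2R²w and 0=w.
(F2): fails — sRt but no w with tR²w and s=w.
(F3): ✓.
(F4): fails — 1R0 but no w with 0R²w and 1=w.
Valid on: (F3).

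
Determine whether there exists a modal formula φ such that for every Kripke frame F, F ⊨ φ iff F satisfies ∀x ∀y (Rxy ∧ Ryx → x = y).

Any modally definable frame class is closed under surjective bounded morphisms.
The 6-cycle (worlds w0,w1,w2,w3,w4,w5 with w0→w1→w2→w3→w4→w5→w0) is antisymmetric. Sending even-indexed worlds to s and odd-indexed worlds to t is a surjective bounded morphism onto the two-world frame with s↔t, which is not antisymmetric.
Hence antisymmetry is not modally definable.

Not definable by any modal formula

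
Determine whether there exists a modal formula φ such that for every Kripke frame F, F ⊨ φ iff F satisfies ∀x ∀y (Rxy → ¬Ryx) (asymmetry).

If a class were modally definable it would be closed under surjective bounded morphisms (Goldblatt–Thomason).
The 3-cycle (worlds 0,1,2 with 0→1→2→0) is asymmetric. Mapping every world to a single reflexive point • is a surjective bounded morphism, and the reflexive point is not asymmetric (R•• but asymmetry requires ¬R••).
Hence asymmetry is not modally definable.

No — not modally definable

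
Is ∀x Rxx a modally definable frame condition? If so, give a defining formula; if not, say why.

The condition is reflexivity. A defining modal formula is □q → q.
Suppose □q→q is valid. At any x set V(q)={w : Rxw}. Then □q holds at x, so q holds at x, i.e. Rxx.

Definable; □q → q defines it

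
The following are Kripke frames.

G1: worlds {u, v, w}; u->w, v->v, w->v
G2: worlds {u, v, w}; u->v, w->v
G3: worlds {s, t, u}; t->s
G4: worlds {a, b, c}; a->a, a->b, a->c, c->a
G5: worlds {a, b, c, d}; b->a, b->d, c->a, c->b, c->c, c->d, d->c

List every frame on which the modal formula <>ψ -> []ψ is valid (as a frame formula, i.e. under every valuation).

G1, G2, G3

This is the axiom for partial functionality; its first-order frame correspondent is forall x forall y forall z (Rxy & Rxz -> y = z).
G1: satisfies the condition.
G2: satisfies the condition.
G3: satisfies the condition.
G4: fails — a sees both a and b.
G5: fails — b sees both a and d.
Valid on: G1, G2, G3.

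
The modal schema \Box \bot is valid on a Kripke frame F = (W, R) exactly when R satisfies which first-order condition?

Emptiness of R

This schema is the Ver axiom.
Its frame correspondent is emptiness of R — \forall x \forall y \neg Rxy.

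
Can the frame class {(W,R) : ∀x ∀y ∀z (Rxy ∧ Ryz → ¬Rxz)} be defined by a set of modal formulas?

If a class were modally definable it would be closed under surjective bounded morphisms (Goldblatt–Thomason).
The 7-cycle (worlds a,b,c,d,e,f,g with a→b→c→d→e→f→g→a) is intransitive. Mapping every world to a single reflexive point • is a surjective bounded morphism; the reflexive point is not intransitive (R••∧R•• but R••).
So no modal formula (or set of formulas) defines exactly the intransitive frames.

Not modally definable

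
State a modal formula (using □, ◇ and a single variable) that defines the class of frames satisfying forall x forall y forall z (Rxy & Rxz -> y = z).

◇r → □r

This is partial functionality; the standard corresponding axiom is CD: ◇r → □r.
Suppose ◇r→□r is valid. Take Rxy, Rxz and set V(r)={y}. Then ◇r at x, so □r at x, so r at z, i.e. z=y.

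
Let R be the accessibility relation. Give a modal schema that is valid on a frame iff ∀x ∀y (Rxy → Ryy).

A defining formula is □(□ψ → ψ) (the T□ axiom).
Suppose □(□ψ→ψ) is valid. Take Rxy and set V(ψ)={w : Ryw}. Then at y, □ψ holds; since □(□ψ→ψ) at x, □ψ→ψ at y, so ψ at y, i.e. Ryy.

□(□ψ → ψ)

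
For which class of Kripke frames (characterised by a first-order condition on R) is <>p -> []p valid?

Suppose ◇p→□p is valid. Take Rxy, Rxz and set V(p)={y}. Then ◇p at x, so □p at x, so p at z, i.e. z=y.
The converse is a direct semantic check.
So the correspondent is partial functionality.

partial functionality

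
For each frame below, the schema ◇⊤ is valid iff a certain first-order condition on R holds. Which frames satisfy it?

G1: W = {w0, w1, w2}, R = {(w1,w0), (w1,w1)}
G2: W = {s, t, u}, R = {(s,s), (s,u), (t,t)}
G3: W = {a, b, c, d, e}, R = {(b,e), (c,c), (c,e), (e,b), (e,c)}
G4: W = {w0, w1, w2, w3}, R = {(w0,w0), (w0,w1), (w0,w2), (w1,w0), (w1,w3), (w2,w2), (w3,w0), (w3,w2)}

The schema corresponds to seriality: ∀x ∃y Rxy.
G1: fails — world w0 has no successor.
G2: fails — world u has no successor.
G3: fails — world a has no successor.
G4: satisfies the condition.
Valid on: G4.

G4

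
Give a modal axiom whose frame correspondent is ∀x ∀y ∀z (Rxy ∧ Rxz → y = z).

◇r → □r

The condition is partial functionality. The CD schema ◇r → □r defines it.
Suppose ◇r→□r is valid. Take Rxy, Rxz and set V(r)={y}. Then ◇r at x, so □r at x, so r at z, i.e. z=y.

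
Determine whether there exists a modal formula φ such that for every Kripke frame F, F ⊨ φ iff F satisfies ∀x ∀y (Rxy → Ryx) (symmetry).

The condition is symmetry. A defining modal formula is q → □◇q.
Suppose q→□◇q is valid. Take Rxy and set V(q)={x}. Then q at x, so □◇q at x, so ◇q at y, so some z with Ryz has q; z=x, i.e. Ryx.

Definable; q → □◇q defines it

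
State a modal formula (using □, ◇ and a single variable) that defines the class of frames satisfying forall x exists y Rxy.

The condition is seriality. The D schema □q → ◇q defines it.

□q → ◇q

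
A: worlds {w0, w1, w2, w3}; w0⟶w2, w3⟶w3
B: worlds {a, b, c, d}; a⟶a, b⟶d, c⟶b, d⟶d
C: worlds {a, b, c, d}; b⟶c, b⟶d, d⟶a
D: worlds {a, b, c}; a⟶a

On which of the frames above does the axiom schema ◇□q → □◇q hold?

B, D

The schema corresponds to convergence: ∀x ∀y ∀z (Rxy ∧ Rxz → ∃w (Ryw ∧ Rzw)).
A: fails — Rw0w2 and Rw0w2 but w2 and w2 have no common successor.
B: ✓.
C: fails — Rbc and Rbc but c and c have no common successor.
D: ✓.
Valid on: B, D.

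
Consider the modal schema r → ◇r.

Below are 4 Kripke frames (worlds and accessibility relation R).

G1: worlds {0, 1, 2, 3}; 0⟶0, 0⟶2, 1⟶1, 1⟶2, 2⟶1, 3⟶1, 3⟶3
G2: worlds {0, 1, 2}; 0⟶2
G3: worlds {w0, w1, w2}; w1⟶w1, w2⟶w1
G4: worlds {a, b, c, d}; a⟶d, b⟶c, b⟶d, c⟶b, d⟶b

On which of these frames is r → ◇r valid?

Frame correspondent (Sahlqvist): ∀x Rxx — i.e. reflexivity.
G1: fails — world 2 does not see itself.
G2: fails — world 0 does not see itself.
G3: fails — world w0 does not see itself.
G4: fails — world a does not see itself.

none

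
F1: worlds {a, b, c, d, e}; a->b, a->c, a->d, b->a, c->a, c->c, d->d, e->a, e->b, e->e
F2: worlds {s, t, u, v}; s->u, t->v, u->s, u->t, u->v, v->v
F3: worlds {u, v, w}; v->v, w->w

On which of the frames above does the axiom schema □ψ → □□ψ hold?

Frame correspondent (Sahlqvist): ∀x ∀y ∀z (Rxy ∧ Ryz → Rxz) — i.e. transitivity.
F1: fails — Rea and Rac but not Rec.
F2: fails — Rus and Rsu but not Ruu.
F3: holds.
Valid on: F3.

F3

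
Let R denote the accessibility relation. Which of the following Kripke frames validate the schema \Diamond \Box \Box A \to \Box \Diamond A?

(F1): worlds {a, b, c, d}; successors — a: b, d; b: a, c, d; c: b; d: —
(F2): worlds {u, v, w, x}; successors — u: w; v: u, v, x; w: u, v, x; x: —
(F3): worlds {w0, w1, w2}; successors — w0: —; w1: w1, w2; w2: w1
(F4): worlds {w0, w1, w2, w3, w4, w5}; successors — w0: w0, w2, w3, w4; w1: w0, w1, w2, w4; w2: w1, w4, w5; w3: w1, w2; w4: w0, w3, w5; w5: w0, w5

Frame correspondent (Sahlqvist): \forall x \forall y \forall z ((xRy \wedge xRz) \to \exists w (y R^2 w \wedge zRw)) — i.e. a generalized confluence (Geach) condition.
(F1): fails — aRb, aRd but no w with bR²w and dRw.
(F2): fails — vRu, vRu but no t with uR²t and uRt.
(F3): holds.
(F4): holds.
Valid on: (F3), (F4).

(F3), (F4)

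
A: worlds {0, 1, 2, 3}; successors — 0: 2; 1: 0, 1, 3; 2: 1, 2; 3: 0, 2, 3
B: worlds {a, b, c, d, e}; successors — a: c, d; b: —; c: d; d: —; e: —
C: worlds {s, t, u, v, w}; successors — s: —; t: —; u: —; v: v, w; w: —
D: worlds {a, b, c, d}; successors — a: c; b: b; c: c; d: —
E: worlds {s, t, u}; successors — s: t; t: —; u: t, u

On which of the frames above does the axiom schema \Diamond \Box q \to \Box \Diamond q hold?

Frame correspondent (Sahlqvist): \forall x \forall y \forall z (Rxy \wedge Rxz \to \exists w (Ryw \wedge Rzw)) — i.e. convergence.
A: fails — R10 and R11 but 0 and 1 have no common successor.
B: fails — Rac and Rad but c and d have no common successor.
C: fails — Rvv and Rvw but v and w have no common successor.
D: condition met.
E: fails — Rst and Rst but t and t have no common successor.

D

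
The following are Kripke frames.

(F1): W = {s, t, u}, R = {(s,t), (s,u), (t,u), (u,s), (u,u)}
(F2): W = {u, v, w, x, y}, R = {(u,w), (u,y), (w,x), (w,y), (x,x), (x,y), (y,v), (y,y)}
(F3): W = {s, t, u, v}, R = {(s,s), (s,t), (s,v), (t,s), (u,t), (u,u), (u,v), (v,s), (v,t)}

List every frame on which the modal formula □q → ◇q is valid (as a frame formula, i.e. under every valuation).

The schema corresponds to seriality: ∀x ∃y Rxy.
(F1): condition met.
(F2): fails — world v has no successor.
(F3): condition met.
Valid on: (F1), (F3).

(F1), (F3)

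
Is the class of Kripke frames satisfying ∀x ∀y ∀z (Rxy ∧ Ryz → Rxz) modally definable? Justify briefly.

Definable; □r → □□r defines it

This is a Sahlqvist condition; the 4 axiom □r → □□r defines it.
Suppose □r→□□r is valid. Take Rxy, Ryz and set V(r)={w : Rxw}. Then □r at x, so □□r at x, so □r at y, so r at z, i.e. Rxz.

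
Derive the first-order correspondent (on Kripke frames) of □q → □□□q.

∀x ∀z (xR³z → ∃w (xRw ∧ z = w))

This is a Sahlqvist (Geach-type) schema ◇^0□^1q → □^3◇^0q.
Minimal-valuation argument: fix x; take any y with xR^0y and any z with xR^3z. Set V(q) to the set of worlds R-reachable from y in exactly 1 step. Then □^1q holds at y, so the antecedent holds at x; validity forces ◇^0q at z, giving a w with zR^0w and yR^1w.
First-order correspondent: ∀x ∀z (xR³z → ∃w (xRw ∧ z = w)).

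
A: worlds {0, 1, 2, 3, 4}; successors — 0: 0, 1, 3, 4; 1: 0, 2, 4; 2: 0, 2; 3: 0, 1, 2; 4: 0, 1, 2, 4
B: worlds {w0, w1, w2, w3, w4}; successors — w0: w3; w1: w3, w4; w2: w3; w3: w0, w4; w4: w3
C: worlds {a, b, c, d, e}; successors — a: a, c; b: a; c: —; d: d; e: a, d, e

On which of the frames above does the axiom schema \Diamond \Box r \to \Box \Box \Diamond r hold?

The schema corresponds to a generalized confluence (Geach) condition: \forall x \forall y \forall z ((xRy \wedge x R^2 z) \to \exists w (yRw \wedge zRw)).
A: holds.
B: fails — w0Rw3, w0R²w0 but no w with w3Rw and w0Rw.
C: fails — aRa, aR²c but no w with aRw and cRw.

A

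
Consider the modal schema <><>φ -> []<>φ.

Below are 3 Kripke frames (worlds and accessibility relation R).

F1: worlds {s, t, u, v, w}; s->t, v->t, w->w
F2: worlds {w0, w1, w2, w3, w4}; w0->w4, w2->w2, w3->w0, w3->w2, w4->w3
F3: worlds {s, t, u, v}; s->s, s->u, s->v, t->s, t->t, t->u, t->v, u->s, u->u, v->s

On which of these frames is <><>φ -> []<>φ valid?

This is the axiom for a generalized confluence (Geach) condition; its first-order frame correspondent is forall x forall y forall z ((x R^2 y & xRz) -> exists w (y = w & zRw)).
F1: satisfies the condition.
F2: fails — w3R²w2, w3Rw0 but no w with w2=w and w0Rw.
F3: fails — sR²u, sRv but no w with u=w and vRw.
Valid on: F1.

F1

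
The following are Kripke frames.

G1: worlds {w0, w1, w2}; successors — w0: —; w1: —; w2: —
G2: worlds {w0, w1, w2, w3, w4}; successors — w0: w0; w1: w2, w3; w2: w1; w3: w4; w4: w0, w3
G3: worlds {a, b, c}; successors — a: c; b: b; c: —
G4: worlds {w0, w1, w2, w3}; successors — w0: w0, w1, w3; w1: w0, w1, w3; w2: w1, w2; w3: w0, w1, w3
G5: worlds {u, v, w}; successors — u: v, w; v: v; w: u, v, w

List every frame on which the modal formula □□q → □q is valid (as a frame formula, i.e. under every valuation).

G1, G4, G5

Frame correspondent (Sahlqvist): ∀x ∀y (Rxy → ∃z (Rxz ∧ Rzy)) — i.e. density.
G1: condition met.
G2: fails — Rw1w2 but no z with Rw1z and Rzw2.
G3: fails — Rac but no z with Raz and Rzc.
G4: condition met.
G5: condition met.
Valid on: G1, G4, G5.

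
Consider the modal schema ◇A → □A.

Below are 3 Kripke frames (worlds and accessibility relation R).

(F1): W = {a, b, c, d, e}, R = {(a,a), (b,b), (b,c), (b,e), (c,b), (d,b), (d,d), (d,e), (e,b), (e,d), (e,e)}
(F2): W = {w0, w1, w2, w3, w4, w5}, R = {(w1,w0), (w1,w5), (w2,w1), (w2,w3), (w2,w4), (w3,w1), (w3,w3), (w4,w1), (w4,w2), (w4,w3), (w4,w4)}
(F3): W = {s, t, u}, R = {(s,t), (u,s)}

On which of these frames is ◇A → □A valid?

The schema corresponds to partial functionality: ∀x ∀y ∀z (Rxy ∧ Rxz → y = z).
(F1): fails — b sees both b and c.
(F2): fails — w1 sees both w0 and w5.
(F3): ✓.
Valid on: (F3).

(F3)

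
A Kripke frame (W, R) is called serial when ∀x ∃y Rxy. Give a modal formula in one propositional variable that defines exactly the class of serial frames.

A defining formula is □r → ◇r (the D axiom).
Suppose □r→◇r is valid. At any x set V(r)=W. Then □r at x, so ◇r at x, so x has a successor.

□r → ◇r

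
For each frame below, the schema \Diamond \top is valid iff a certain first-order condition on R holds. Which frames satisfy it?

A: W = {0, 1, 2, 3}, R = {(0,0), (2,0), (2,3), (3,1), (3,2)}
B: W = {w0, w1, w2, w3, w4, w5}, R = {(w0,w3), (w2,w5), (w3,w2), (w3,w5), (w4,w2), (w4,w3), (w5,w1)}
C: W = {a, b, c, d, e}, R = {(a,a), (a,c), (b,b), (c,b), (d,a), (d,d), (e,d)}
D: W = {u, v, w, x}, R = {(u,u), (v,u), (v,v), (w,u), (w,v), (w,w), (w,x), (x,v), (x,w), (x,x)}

The schema corresponds to seriality: \forall x \exists y Rxy.
A: fails — world 1 has no successor.
B: fails — world w1 has no successor.
C: ✓.
D: ✓.

C, D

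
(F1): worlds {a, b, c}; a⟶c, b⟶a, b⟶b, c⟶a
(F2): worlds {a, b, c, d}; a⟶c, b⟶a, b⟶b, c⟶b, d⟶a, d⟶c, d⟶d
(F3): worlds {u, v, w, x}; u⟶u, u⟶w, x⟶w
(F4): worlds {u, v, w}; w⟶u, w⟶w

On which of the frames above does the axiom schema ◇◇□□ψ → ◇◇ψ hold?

This is the axiom for a generalized confluence (Geach) condition; its first-order frame correspondent is ∀x ∀y (xR²y → ∃w (yR²w ∧ xR²w)).
(F1): ✓.
(F2): ✓.
(F3): fails — uR²w but no t with wR²t and uR²t.
(F4): fails — wR²u but no t with uR²t and wR²t.

(F1), (F2)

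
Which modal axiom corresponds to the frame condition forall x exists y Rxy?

The condition is seriality. The D schema □s → ◇s defines it.
Suppose □s→◇s is valid. At any x set V(s)=W. Then □s at x, so ◇s at x, so x has a successor.

□s → ◇s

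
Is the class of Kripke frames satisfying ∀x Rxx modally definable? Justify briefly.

Yes — defined by □p → p

Yes: it is reflexivity, defined by the T schema □p → p.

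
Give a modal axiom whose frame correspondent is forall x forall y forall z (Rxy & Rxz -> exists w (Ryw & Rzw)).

◇□ψ → □◇ψ

A defining formula is ◇□ψ → □◇ψ (the .2 axiom).
Suppose ◇□ψ→□◇ψ is valid. Take Rxy, Rxz and set V(ψ)={w : Ryw}. Then □ψ at y so ◇□ψ at x, so □◇ψ at x, so ◇ψ at z, giving w with Rzw and Ryw.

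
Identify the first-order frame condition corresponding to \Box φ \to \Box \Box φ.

transitivity

This schema is the 4 axiom.
It corresponds to transitivity: \forall x \forall y \forall z (Rxy \wedge Ryz \to Rxz).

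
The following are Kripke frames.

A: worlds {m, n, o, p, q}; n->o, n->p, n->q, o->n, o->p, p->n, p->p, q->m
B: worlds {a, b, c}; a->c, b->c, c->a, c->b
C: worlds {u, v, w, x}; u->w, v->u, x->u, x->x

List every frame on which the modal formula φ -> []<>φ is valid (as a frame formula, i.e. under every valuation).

B

Frame correspondent (Sahlqvist): forall x forall y (Rxy -> Ryx) — i.e. symmetry.
A: fails — Rop but not Rpo.
B: condition met.
C: fails — Rvu but not Ruv.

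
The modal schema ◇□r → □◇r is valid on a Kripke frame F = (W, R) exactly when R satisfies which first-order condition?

Suppose ◇□r→□◇r is valid. Take Rxy, Rxz and set V(r)={w : Ryw}. Then □r at y so ◇□r at x, so □◇r at x, so ◇r at z, giving w with Rzw and Ryw.
Conversely, any frame satisfying ∀x ∀y ∀z (Rxy ∧ Rxz → ∃w (Ryw ∧ Rzw)) validates the schema.
So the correspondent is convergence.

convergence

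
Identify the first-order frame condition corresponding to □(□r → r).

Shift-reflexivity

Suppose □(□r→r) is valid. Take Rxy and set V(r)={w : Ryw}. Then at y, □r holds; since □(□r→r) at x, □r→r at y, so r at y, i.e. Ryy.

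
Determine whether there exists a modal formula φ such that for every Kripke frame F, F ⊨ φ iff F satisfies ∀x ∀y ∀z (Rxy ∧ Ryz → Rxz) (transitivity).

Yes — defined by □p → □□p

Yes: it is transitivity, defined by the 4 schema □p → □□p.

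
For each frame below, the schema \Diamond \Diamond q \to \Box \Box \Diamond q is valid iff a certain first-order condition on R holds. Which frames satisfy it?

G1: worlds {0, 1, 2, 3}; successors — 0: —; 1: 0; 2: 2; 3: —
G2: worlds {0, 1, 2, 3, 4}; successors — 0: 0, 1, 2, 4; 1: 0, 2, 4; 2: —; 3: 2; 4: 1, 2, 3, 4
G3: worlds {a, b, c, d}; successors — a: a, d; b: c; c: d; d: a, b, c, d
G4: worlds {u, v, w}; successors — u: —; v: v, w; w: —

This is the axiom for a generalized confluence (Geach) condition; its first-order frame correspondent is \forall x \forall y \forall z ((x R^2 y \wedge x R^2 z) \to \exists w (y = w \wedge zRw)).
G1: satisfies the condition.
G2: fails — 0R²0, 0R²2 but no w with 0=w and 2Rw.
G3: fails — aR²a, aR²b but no w with a=w and bRw.
G4: fails — vR²v, vR²w but no t with v=t and wRt.
Valid on: G1.

G1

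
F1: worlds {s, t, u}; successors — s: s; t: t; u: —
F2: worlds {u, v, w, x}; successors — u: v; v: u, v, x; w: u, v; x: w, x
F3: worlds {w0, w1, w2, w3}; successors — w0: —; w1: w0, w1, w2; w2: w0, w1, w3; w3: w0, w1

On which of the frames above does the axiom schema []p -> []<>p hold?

Frame correspondent (Sahlqvist): forall x forall z (xRz -> exists w (xRw & zRw)) — i.e. a generalized confluence (Geach) condition.
F1: satisfies the condition.
F2: fails — xRw but no t with xRt and wRt.
F3: fails — w1Rw0 but no w with w1Rw and w0Rw.
Valid on: F1.

F1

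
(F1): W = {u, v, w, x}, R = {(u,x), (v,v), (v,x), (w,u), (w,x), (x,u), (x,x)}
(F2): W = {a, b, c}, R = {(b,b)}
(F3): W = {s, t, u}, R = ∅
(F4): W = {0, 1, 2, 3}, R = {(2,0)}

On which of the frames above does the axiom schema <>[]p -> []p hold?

This is the axiom for the Euclidean property; its first-order frame correspondent is forall x forall y forall z (Rxy & Rxz -> Ryz).
(F1): fails — Rvx and Rvv but not Rxv.
(F2): holds.
(F3): holds.
(F4): fails — R20 and R20 but not R00.

(F2), (F3)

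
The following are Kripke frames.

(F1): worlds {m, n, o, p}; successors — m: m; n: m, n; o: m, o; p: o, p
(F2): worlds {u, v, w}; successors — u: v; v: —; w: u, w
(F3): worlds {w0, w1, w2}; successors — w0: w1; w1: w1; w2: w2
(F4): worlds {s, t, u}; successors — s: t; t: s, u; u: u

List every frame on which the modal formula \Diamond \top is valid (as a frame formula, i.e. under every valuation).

(F1), (F3), (F4)

This is the axiom for seriality; its first-order frame correspondent is \forall x \exists y Rxy.
(F1): holds.
(F2): fails — world v has no successor.
(F3): holds.
(F4): holds.
Valid on: (F1), (F3), (F4).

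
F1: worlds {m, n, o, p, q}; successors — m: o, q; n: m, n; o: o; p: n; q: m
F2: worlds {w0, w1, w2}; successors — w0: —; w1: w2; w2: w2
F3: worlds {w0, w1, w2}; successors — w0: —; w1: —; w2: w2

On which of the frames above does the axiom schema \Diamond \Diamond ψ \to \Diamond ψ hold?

F2, F3

This is the axiom for transitivity; its first-order frame correspondent is \forall x \forall y \forall z (Rxy \wedge Ryz \to Rxz).
F1: fails — Rpn and Rnm but not Rpm.
F2: ✓.
F3: ✓.
Valid on: F2, F3.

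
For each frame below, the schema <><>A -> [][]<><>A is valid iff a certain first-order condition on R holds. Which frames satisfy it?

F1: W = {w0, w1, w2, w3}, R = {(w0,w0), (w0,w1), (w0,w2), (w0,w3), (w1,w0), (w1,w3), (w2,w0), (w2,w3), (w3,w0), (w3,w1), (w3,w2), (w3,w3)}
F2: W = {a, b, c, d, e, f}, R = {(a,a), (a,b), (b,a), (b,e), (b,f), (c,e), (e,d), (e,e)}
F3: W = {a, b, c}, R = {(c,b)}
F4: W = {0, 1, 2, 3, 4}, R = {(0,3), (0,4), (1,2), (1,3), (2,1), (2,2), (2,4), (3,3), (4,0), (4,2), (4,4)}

F1, F3

This is the axiom for a generalized confluence (Geach) condition; its first-order frame correspondent is forall x forall y forall z ((x R^2 y & x R^2 z) -> exists w (y = w & z R^2 w)).
F1: holds.
F2: fails — aR²a, aR²e but no w with a=w and eR²w.
F3: holds.
F4: fails — 0R²0, 0R²3 but no w with 0=w and 3R²w.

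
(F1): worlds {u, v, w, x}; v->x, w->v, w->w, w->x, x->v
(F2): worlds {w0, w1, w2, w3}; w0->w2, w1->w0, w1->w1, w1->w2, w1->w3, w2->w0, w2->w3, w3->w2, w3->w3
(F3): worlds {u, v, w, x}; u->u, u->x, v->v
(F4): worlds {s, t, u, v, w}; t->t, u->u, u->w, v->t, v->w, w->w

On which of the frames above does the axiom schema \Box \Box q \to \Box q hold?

This is the axiom for density; its first-order frame correspondent is \forall x \forall y (Rxy \to \exists z (Rxz \wedge Rzy)).
(F1): fails — Rvx but no z with Rvz and Rzx.
(F2): fails — Rw0w2 but no z with Rw0z and Rzw2.
(F3): condition met.
(F4): condition met.
Valid on: (F3), (F4).

(F3), (F4)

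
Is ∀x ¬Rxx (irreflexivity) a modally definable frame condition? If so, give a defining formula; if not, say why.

Any modally definable frame class is closed under surjective bounded morphisms.
The 2-cycle (worlds s,t with s→t→s) is irreflexive, and the map sending every world to a single reflexive point • is a surjective bounded morphism (forth: every edge maps to (•,•); back: every world has a successor). So any modal formula valid on the 2-cycle is also valid on the reflexive point, which is not irreflexive.
So no modal formula (or set of formulas) defines exactly the irreflexive frames.

No — not modally definable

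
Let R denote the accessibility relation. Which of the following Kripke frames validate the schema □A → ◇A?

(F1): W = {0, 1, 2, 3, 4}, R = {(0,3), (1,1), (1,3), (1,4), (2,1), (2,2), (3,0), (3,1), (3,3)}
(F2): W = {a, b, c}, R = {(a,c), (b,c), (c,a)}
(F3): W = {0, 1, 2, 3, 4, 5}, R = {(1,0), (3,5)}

This is the axiom for seriality; its first-order frame correspondent is ∀x ∃y Rxy.
(F1): fails — world 4 has no successor.
(F2): ✓.
(F3): fails — world 0 has no successor.

(F2)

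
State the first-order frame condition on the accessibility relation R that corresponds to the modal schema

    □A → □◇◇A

This is a Sahlqvist (Geach-type) schema ◇^0□^1A → □^1◇^2A.
Minimal-valuation argument: fix x; take any y with xR^0y and any z with xR^1z. Set V(A) to the set of worlds R-reachable from y in exactly 1 step. Then □^1A holds at y, so the antecedent holds at x; validity forces ◇^2A at z, giving a w with zR^2w and yR^1w.
First-order correspondent: ∀x ∀z (xRz → ∃w (xRw ∧ zR²w)).

∀x ∀z (xRz → ∃w (xRw ∧ zR²w))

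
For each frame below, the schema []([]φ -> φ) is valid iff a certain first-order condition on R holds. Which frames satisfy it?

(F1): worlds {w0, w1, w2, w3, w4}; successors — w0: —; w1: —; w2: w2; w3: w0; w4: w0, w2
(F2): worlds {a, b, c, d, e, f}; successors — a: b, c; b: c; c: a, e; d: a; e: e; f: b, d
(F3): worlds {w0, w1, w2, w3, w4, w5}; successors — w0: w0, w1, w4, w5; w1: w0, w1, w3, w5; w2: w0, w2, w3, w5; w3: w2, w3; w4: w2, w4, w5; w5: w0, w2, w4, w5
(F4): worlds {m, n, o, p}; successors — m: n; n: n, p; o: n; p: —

(F3)

The schema corresponds to shift-reflexivity: forall x forall y (Rxy -> Ryy).
(F1): fails — Rw4w0 but not Rw0w0.
(F2): fails — Rbc but not Rcc.
(F3): condition met.
(F4): fails — Rnp but not Rpp.
Valid on: (F3).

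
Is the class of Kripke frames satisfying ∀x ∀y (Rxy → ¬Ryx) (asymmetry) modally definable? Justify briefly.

Modal frame validity is preserved under surjective bounded morphisms.
The 5-cycle (worlds w0,w1,w2,w3,w4 with w0→w1→w2→w3→w4→w0) is asymmetric. Mapping every world to a single reflexive point • is a surjective bounded morphism, and the reflexive point is not asymmetric (R•• but asymmetry requires ¬R••).
Hence asymmetry is not modally definable.

No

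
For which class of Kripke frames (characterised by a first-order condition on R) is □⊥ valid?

emptiness of R: ∀x ∀y ¬Rxy

□⊥ is valid iff no world has any successor (otherwise □⊥ fails at any world with one).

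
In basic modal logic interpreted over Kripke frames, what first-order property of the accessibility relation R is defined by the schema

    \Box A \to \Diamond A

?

Seriality

This is the D axiom.
It corresponds to seriality: \forall x \exists y Rxy.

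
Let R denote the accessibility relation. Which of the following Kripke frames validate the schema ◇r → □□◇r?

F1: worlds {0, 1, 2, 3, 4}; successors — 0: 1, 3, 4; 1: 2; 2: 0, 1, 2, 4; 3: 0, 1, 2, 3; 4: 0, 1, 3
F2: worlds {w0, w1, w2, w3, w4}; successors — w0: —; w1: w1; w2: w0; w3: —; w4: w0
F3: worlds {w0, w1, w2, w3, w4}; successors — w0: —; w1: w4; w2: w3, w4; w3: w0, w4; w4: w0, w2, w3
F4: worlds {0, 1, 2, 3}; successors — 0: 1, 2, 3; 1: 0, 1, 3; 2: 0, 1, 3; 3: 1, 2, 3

Frame correspondent (Sahlqvist): ∀x ∀y ∀z ((xRy ∧ xR²z) → ∃w (y = w ∧ zRw)) — i.e. a generalized confluence (Geach) condition.
F1: fails — 0R1, 0R²1 but no w with 1=w and 1Rw.
F2: condition met.
F3: fails — w1Rw4, w1R²w0 but no w with w4=w and w0Rw.
F4: fails — 0R2, 0R²1 but no w with 2=w and 1Rw.

F2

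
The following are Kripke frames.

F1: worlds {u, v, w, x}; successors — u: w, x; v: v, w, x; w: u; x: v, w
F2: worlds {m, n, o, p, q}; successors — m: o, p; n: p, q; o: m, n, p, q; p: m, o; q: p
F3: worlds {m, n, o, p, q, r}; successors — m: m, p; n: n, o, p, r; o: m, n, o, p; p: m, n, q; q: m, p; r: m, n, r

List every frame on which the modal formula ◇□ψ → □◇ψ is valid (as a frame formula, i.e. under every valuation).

Frame correspondent (Sahlqvist): ∀x ∀y ∀z (Rxy ∧ Rxz → ∃w (Ryw ∧ Rzw)) — i.e. convergence.
F1: fails — Ruw and Rux but w and x have no common successor.
F2: fails — Rnq and Rnp but q and p have no common successor.
F3: ✓.
Valid on: F3.

F3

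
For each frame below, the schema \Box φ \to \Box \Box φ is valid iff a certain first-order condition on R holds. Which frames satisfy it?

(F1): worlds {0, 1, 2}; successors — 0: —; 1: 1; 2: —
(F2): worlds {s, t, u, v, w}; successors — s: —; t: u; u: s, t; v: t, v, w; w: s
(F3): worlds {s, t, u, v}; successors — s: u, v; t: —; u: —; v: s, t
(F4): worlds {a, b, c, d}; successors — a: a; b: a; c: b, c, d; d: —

(F1)

Frame correspondent (Sahlqvist): \forall x \forall y \forall z (Rxy \wedge Ryz \to Rxz) — i.e. transitivity.
(F1): satisfies the condition.
(F2): fails — Rut and Rtu but not Ruu.
(F3): fails — Rsv and Rvt but not Rst.
(F4): fails — Rcb and Rba but not Rca.
Valid on: (F1).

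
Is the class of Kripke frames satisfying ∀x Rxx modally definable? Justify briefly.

Definable; □r → r defines it

The condition is reflexivity. A defining modal formula is □r → r.
Suppose □r→r is valid. At any x set V(r)={w : Rxw}. Then □r holds at x, so r holds at x, i.e. Rxx.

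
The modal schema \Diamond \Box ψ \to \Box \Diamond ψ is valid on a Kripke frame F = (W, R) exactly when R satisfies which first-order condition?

Convergence

Suppose ◇□ψ→□◇ψ is valid. Take Rxy, Rxz and set V(ψ)={w : Ryw}. Then □ψ at y so ◇□ψ at x, so □◇ψ at x, so ◇ψ at z, giving w with Rzw and Ryw.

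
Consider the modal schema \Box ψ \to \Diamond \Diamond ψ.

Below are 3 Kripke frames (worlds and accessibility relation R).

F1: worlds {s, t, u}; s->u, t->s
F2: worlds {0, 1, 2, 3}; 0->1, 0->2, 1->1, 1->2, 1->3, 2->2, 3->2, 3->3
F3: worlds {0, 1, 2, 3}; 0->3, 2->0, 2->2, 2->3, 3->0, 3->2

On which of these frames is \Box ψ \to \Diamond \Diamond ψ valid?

The schema corresponds to a generalized confluence (Geach) condition: \forall x \exists w (xRw \wedge x R^2 w).
F1: fails — at s but no w with sRw and sR²w.
F2: satisfies the condition.
F3: fails — at 0 but no w with 0Rw and 0R²w.
Valid on: F2.

F2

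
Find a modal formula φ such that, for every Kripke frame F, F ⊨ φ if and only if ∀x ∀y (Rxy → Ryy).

A defining formula is □(□ψ → ψ) (the T□ axiom).
Suppose □(□ψ→ψ) is valid. Take Rxy and set V(ψ)={w : Ryw}. Then at y, □ψ holds; since □(□ψ→ψ) at x, □ψ→ψ at y, so ψ at y, i.e. Ryy.

□(□ψ → ψ)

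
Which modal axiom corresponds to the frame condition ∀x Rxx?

A defining formula is □s → s (the T axiom).

□s → s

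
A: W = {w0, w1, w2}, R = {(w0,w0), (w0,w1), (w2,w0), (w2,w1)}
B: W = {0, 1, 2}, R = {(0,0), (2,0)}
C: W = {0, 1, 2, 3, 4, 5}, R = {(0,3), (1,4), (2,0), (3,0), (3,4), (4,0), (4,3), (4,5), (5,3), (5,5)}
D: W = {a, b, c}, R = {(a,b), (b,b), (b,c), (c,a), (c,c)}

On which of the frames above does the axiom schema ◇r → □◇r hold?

Frame correspondent (Sahlqvist): ∀x ∀y ∀z (Rxy ∧ Rxz → Ryz) — i.e. the Euclidean property.
A: fails — Rw0w1 and Rw0w1 but not Rw1w1.
B: satisfies the condition.
C: fails — R03 and R03 but not R33.
D: fails — Rbc and Rbb but not Rcb.
Valid on: B.

B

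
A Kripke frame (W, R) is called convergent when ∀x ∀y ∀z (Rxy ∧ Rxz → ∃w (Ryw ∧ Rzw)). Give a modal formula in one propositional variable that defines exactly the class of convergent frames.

The condition is convergence. The .2 schema ◇□p → □◇p defines it.
Suppose ◇□p→□◇p is valid. Take Rxy, Rxz and set V(p)={w : Ryw}. Then □p at y so ◇□p at x, so □◇p at x, so ◇p at z, giving w with Rzw and Ryw.

◇□p → □◇p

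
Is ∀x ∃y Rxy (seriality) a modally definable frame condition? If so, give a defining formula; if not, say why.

This is a Sahlqvist condition; the D axiom □p → ◇p defines it.
Suppose □p→◇p is valid. At any x set V(p)=W. Then □p at x, so ◇p at x, so x has a successor.

Yes — defined by □p → ◇p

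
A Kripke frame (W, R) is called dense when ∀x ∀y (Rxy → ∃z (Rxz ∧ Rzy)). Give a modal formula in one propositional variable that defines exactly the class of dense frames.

This is density; the standard corresponding axiom is C4: □□ψ → □ψ.
Suppose □□ψ→□ψ is valid. Take Rxy and set V(ψ)={w : xR²w}. Then □□ψ at x, so □ψ at x, so ψ at y, i.e. ∃z(Rxz∧Rzy).

□□ψ → □ψ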